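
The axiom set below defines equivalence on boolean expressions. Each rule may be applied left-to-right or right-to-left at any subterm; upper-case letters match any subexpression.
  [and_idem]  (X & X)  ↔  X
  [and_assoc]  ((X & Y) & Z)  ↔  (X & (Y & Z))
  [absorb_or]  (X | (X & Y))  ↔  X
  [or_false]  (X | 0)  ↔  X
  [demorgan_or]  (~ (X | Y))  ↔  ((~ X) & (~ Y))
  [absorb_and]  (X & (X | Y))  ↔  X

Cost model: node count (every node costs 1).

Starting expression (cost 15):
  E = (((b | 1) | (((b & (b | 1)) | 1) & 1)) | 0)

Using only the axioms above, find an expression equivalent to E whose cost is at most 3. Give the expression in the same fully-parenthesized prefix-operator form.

(b | 1)   [cost 3]

1. [absorb_and →] (b & (b | 1))  →  b;  E = (((b | 1) | ((b | 1) & 1)) | 0)
2. [absorb_or →] ((b | 1) | ((b | 1) & 1))  →  (b | 1);  E = ((b | 1) | 0)
3. [or_false →] ((b | 1) | 0)  →  (b | 1);  cost 3 ≤ 3, done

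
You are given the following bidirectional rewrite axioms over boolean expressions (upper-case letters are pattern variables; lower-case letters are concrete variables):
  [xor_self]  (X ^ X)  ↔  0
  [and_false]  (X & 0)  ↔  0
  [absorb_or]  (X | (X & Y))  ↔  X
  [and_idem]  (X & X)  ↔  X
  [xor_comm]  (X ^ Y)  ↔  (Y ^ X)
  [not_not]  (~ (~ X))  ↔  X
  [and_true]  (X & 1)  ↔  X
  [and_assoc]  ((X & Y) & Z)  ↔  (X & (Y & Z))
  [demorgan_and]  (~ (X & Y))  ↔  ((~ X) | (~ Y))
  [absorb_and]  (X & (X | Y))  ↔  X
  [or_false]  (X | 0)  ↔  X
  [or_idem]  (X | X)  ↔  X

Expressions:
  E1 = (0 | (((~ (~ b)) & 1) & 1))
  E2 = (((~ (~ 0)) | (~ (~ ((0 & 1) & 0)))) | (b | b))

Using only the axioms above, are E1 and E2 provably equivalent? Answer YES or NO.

1. [not_not →] (~ (~ b))  →  b;  E1 = (0 | ((b & 1) & 1))
2. [and_true →] ((b & 1) & 1)  →  (b & 1);  E1 = (0 | (b & 1))
3. [and_true →] (b & 1)  →  b;  E1 = (0 | b)
4. [or_idem ←] b  →  (b | b);  E1 = (0 | (b | b))
5. [or_false ←] 0  →  (0 | 0);  E1 = ((0 | 0) | (b | b))
6. [not_not ←] 0  →  (~ (~ 0));  E1 = ((0 | (~ (~ 0))) | (b | b))
7. [and_false ←] 0  →  (0 & 0);  E1 = ((0 | (~ (~ (0 & 0)))) | (b | b))
8. [not_not ←] 0  →  (~ (~ 0));  E1 = (((~ (~ 0)) | (~ (~ (0 & 0)))) | (b | b))
9. [and_true ←] 0  →  (0 & 1);  this is E2

YES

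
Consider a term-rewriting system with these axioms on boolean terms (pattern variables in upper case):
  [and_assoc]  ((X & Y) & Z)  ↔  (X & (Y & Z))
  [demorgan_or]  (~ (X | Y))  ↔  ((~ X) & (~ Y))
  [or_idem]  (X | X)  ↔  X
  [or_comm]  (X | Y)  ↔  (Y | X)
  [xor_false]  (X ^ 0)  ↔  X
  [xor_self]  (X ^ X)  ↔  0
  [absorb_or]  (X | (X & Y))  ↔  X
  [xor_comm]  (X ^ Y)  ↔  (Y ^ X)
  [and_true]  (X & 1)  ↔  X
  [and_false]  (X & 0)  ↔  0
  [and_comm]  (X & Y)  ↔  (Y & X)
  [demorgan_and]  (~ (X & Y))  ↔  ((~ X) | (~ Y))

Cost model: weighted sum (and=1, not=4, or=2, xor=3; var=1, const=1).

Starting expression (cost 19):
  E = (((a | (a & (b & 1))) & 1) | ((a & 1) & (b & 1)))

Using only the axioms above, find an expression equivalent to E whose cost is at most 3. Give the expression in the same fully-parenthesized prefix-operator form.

(a & 1)   [cost 3]

step 1: and_true (→) rewrites (b & 1) into b, now (((a | (a & b)) & 1) | ((a & 1) & (b & 1)))
step 2: and_true (→) rewrites (b & 1) into b, now (((a | (a & b)) & 1) | ((a & 1) & b))
step 3: absorb_or (→) rewrites (a | (a & b)) into a, now ((a & 1) | ((a & 1) & b))
step 4: absorb_or (→) rewrites ((a & 1) | ((a & 1) & b)) into (a & 1), reaching cost 3 (bound 3)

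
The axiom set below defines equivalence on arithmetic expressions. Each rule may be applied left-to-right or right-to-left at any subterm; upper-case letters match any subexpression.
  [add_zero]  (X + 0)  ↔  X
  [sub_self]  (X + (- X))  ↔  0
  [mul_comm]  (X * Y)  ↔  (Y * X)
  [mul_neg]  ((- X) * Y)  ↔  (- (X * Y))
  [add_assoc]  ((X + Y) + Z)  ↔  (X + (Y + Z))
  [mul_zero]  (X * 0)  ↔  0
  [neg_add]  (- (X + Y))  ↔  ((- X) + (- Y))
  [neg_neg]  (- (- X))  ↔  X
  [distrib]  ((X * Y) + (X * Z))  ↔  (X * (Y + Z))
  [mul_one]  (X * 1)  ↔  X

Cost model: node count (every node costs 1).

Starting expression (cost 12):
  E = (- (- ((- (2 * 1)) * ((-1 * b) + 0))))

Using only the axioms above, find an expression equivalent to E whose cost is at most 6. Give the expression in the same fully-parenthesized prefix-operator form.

((- 2) * (-1 * b))   [cost 6]

1. [add_zero →] ((-1 * b) + 0)  →  (-1 * b);  E = (- (- ((- (2 * 1)) * (-1 * b))))
2. [mul_one →] (2 * 1)  →  2;  E = (- (- ((- 2) * (-1 * b))))
3. [neg_neg →] (- (- ((- 2) * (-1 * b))))  →  ((- 2) * (-1 * b));  cost 6 ≤ 6, done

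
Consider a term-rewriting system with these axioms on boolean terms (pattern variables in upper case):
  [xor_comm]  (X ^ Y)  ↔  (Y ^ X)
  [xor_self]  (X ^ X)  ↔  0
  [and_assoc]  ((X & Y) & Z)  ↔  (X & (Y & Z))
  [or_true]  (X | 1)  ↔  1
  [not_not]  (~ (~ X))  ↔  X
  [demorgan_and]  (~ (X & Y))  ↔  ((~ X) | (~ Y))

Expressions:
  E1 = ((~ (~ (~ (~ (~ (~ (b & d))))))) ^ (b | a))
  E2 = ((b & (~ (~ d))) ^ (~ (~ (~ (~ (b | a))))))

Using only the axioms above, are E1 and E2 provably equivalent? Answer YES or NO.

1. [not_not →] (~ (~ (~ (~ (~ (b & d))))))  →  (~ (~ (~ (b & d))));  E1 = ((~ (~ (~ (~ (b & d))))) ^ (b | a))
2. [not_not →] (~ (~ (~ (b & d))))  →  (~ (b & d));  E1 = ((~ (~ (b & d))) ^ (b | a))
3. [not_not →] (~ (~ (b & d)))  →  (b & d);  E1 = ((b & d) ^ (b | a))
4. [not_not ←] (b | a)  →  (~ (~ (b | a)));  E1 = ((b & d) ^ (~ (~ (b | a))))
5. [not_not ←] (~ (~ (b | a)))  →  (~ (~ (~ (~ (b | a)))));  E1 = ((b & d) ^ (~ (~ (~ (~ (b | a))))))
6. [not_not ←] d  →  (~ (~ d));  this is E2

YES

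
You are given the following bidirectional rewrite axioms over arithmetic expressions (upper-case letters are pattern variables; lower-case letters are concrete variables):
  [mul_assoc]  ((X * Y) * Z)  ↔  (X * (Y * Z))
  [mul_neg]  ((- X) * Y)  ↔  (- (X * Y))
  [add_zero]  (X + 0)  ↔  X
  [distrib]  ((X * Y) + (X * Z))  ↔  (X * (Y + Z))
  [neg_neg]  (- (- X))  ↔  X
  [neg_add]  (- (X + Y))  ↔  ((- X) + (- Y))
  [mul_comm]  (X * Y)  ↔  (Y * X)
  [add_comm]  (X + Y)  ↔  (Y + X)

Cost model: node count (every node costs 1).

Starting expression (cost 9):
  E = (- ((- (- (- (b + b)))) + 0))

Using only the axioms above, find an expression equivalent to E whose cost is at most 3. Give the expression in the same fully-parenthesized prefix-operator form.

(1) (- (- (- (b + b))))  =[neg_neg →]=  (- (b + b))    ⊢ (- ((- (b + b)) + 0))
(2) ((- (b + b)) + 0)  =[add_zero →]=  (- (b + b))    ⊢ (- (- (b + b)))
(3) (- (- (b + b)))  =[neg_neg →]=  (b + b)    ⊢ cost 3, within 3

(b + b)   [cost 3]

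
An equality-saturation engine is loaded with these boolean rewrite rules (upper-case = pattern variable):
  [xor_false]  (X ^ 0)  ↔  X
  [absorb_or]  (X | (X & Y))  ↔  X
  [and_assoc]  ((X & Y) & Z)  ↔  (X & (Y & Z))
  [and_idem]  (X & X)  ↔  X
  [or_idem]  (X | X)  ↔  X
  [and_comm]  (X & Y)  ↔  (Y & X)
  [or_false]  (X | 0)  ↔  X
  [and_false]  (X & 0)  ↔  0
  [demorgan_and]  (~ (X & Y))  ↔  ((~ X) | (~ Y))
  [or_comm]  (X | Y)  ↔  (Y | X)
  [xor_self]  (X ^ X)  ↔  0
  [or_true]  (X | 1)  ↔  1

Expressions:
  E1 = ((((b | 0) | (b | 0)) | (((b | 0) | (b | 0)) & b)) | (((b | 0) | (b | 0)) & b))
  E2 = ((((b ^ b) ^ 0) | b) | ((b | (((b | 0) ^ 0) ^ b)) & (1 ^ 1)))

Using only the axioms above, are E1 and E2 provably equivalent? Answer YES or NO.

1. [absorb_or →] (((b | 0) | (b | 0)) | (((b | 0) | (b | 0)) & b))  →  ((b | 0) | (b | 0));  E1 = (((b | 0) | (b | 0)) | (((b | 0) | (b | 0)) & b))
2. [absorb_or →] (((b | 0) | (b | 0)) | (((b | 0) | (b | 0)) & b))  →  ((b | 0) | (b | 0))
3. [or_idem →] ((b | 0) | (b | 0))  →  (b | 0)
4. [xor_self ←] 0  →  (b ^ b);  E1 = (b | (b ^ b))
5. [absorb_or ←] (b | (b ^ b))  →  ((b | (b ^ b)) | ((b | (b ^ b)) & 0))
6. [or_false ←] b  →  (b | 0);  E1 = ((b | (b ^ b)) | ((b | ((b | 0) ^ b)) & 0))
7. [or_comm →] (b | (b ^ b))  →  ((b ^ b) | b);  E1 = (((b ^ b) | b) | ((b | ((b | 0) ^ b)) & 0))
8. [xor_false ←] (b ^ b)  →  ((b ^ b) ^ 0);  E1 = ((((b ^ b) ^ 0) | b) | ((b | ((b | 0) ^ b)) & 0))
9. [xor_self ←] 0  →  (1 ^ 1);  E1 = ((((b ^ b) ^ 0) | b) | ((b | ((b | 0) ^ b)) & (1 ^ 1)))
10. [xor_false ←] (b | 0)  →  ((b | 0) ^ 0);  this is E2

YES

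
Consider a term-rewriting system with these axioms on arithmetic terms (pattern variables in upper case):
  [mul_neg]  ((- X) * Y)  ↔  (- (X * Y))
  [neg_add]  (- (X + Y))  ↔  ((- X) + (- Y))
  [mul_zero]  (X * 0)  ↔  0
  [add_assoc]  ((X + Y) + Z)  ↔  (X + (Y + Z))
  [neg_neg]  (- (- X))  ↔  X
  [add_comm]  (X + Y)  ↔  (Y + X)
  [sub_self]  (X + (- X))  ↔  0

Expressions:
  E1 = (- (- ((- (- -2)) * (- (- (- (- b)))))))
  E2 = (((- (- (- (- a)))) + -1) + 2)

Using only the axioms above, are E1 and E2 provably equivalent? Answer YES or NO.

All listed rules preserve value, hence provable equivalence implies equal values everywhere; look for a separating assignment.
a=0, b=0 gives E1 ↦ 0, E2 ↦ 1; values differ ⇒ not provably equivalent.

NO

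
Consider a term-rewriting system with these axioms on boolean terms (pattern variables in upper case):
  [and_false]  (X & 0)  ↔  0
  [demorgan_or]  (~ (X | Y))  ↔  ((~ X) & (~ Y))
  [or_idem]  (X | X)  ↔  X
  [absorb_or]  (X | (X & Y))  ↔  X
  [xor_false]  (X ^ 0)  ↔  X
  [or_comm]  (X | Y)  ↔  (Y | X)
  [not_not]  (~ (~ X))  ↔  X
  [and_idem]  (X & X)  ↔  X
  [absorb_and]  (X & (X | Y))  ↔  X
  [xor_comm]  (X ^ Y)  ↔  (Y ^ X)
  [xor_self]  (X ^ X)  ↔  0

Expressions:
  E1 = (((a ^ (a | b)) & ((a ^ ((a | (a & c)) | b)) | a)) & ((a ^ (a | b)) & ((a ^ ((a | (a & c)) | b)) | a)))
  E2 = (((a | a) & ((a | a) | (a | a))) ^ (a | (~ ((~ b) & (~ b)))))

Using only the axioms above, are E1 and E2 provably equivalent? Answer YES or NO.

YES

(1) (((a ^ (a | b)) & ((a ^ ((a | (a & c)) | b)) | a)) & ((a ^ (a | b)) & ((a ^ ((a | (a & c)) | b)) | a)))  =[and_idem →]=  ((a ^ (a | b)) & ((a ^ ((a | (a & c)) | b)) | a))
(2) (a | (a & c))  =[absorb_or →]=  a    ⊢ ((a ^ (a | b)) & ((a ^ (a | b)) | a))
(3) ((a ^ (a | b)) & ((a ^ (a | b)) | a))  =[absorb_and →]=  (a ^ (a | b))
(4) b  =[not_not ←]=  (~ (~ b))    ⊢ (a ^ (a | (~ (~ b))))
(5) a  =[or_idem ←]=  (a | a)    ⊢ ((a | a) ^ (a | (~ (~ b))))
(6) (a | a)  =[and_idem ←]=  ((a | a) & (a | a))    ⊢ (((a | a) & (a | a)) ^ (a | (~ (~ b))))
(7) a  =[or_idem ←]=  (a | a)    ⊢ (((a | a) & (a | (a | a))) ^ (a | (~ (~ b))))
(8) a  =[or_idem ←]=  (a | a)    ⊢ (((a | a) & ((a | a) | (a | a))) ^ (a | (~ (~ b))))
(9) (~ b)  =[and_idem ←]=  ((~ b) & (~ b))    ⊢ E2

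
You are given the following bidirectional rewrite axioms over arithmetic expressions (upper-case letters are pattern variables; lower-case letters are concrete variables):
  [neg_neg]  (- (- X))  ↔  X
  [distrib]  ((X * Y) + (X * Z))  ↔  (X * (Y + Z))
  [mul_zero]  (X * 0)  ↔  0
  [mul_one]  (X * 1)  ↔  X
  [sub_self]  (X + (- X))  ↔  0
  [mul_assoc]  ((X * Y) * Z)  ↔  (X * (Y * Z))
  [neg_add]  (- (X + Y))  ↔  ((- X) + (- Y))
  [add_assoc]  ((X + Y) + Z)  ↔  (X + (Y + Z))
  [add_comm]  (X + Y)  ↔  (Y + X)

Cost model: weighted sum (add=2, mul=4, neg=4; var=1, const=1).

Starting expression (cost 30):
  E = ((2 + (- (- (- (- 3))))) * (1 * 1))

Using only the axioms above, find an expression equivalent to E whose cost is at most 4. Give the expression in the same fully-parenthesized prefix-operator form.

(2 + 3)   [cost 4]

(1) (- (- (- (- 3))))  =[neg_neg →]=  (- (- 3))    ⊢ ((2 + (- (- 3))) * (1 * 1))
(2) (- (- 3))  =[neg_neg →]=  3    ⊢ ((2 + 3) * (1 * 1))
(3) (1 * 1)  =[mul_one →]=  1    ⊢ ((2 + 3) * 1)
(4) ((2 + 3) * 1)  =[mul_one →]=  (2 + 3)    ⊢ cost 4, within 4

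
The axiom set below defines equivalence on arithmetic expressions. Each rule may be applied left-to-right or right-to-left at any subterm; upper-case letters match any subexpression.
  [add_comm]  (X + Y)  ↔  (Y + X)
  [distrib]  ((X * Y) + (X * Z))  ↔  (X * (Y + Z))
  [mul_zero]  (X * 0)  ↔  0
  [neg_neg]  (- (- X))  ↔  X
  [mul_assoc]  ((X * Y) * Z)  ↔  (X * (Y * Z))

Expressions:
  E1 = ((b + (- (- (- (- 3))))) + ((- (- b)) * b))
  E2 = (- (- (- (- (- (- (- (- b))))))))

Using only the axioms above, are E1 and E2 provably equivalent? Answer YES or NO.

NO

Every axiom is a valid identity, so a rewrite proof would force E1 and E2 to agree under every assignment.
At b=0: E1 = 3 but E2 = 0; they differ, so no derivation exists.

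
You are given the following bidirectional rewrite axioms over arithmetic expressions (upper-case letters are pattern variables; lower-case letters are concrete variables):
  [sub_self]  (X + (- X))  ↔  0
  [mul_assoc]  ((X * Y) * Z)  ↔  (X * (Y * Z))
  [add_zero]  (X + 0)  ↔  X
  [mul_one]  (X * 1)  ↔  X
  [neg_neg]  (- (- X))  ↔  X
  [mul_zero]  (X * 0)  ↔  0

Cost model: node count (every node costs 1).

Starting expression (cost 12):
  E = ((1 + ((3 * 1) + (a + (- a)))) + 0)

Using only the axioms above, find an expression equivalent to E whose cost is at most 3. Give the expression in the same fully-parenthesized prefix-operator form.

(1 + 3)   [cost 3]

(1) (a + (- a))  =[sub_self →]=  0    ⊢ ((1 + ((3 * 1) + 0)) + 0)
(2) ((3 * 1) + 0)  =[add_zero →]=  (3 * 1)    ⊢ ((1 + (3 * 1)) + 0)
(3) ((1 + (3 * 1)) + 0)  =[add_zero →]=  (1 + (3 * 1))
(4) (3 * 1)  =[mul_one →]=  3    ⊢ cost 3, within 3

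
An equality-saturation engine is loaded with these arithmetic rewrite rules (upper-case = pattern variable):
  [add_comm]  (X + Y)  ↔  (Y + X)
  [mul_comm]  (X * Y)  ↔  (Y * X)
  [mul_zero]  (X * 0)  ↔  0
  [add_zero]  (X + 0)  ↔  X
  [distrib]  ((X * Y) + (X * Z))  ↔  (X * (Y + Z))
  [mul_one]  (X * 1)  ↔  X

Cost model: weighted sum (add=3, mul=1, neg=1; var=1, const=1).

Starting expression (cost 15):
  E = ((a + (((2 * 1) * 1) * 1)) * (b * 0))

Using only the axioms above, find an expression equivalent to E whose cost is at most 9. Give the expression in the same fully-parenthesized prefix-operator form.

1. [mul_one →] (2 * 1)  →  2;  E = ((a + ((2 * 1) * 1)) * (b * 0))
2. [mul_one →] (2 * 1)  →  2;  E = ((a + (2 * 1)) * (b * 0))
3. [mul_one →] (2 * 1)  →  2;  cost 9 ≤ 9, done

((a + 2) * (b * 0))   [cost 9]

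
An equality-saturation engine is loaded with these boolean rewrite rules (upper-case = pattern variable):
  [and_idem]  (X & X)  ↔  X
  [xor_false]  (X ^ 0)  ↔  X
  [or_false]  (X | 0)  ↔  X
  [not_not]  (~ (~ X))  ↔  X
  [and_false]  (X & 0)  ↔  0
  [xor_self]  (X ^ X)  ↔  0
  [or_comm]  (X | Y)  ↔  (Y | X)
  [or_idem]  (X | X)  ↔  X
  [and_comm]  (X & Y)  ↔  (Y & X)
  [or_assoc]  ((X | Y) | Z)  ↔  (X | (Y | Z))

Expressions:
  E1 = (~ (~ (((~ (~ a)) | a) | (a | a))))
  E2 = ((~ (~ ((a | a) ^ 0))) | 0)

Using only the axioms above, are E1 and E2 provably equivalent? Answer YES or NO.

YES

(1) (~ (~ a))  =[not_not →]=  a    ⊢ (~ (~ ((a | a) | (a | a))))
(2) ((a | a) | (a | a))  =[or_idem →]=  (a | a)    ⊢ (~ (~ (a | a)))
(3) (a | a)  =[xor_false ←]=  ((a | a) ^ 0)    ⊢ (~ (~ ((a | a) ^ 0)))
(4) (~ (~ ((a | a) ^ 0)))  =[or_false ←]=  ((~ (~ ((a | a) ^ 0))) | 0)    ⊢ E2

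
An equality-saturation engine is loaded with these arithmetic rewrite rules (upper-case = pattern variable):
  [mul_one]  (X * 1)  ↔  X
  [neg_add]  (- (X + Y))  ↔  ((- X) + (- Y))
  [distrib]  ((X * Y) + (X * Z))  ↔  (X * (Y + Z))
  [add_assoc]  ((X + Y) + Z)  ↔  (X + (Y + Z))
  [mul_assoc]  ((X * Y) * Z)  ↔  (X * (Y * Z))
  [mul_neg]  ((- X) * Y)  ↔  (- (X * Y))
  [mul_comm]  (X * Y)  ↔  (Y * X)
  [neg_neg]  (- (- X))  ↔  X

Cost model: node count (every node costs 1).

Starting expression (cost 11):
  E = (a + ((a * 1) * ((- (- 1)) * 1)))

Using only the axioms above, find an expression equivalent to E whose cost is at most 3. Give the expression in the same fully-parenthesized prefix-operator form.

1. [mul_one →] ((- (- 1)) * 1)  →  (- (- 1));  E = (a + ((a * 1) * (- (- 1))))
2. [neg_neg →] (- (- 1))  →  1;  E = (a + ((a * 1) * 1))
3. [mul_one →] ((a * 1) * 1)  →  (a * 1);  E = (a + (a * 1))
4. [mul_one →] (a * 1)  →  a;  cost 3 ≤ 3, done

(a + a)   [cost 3]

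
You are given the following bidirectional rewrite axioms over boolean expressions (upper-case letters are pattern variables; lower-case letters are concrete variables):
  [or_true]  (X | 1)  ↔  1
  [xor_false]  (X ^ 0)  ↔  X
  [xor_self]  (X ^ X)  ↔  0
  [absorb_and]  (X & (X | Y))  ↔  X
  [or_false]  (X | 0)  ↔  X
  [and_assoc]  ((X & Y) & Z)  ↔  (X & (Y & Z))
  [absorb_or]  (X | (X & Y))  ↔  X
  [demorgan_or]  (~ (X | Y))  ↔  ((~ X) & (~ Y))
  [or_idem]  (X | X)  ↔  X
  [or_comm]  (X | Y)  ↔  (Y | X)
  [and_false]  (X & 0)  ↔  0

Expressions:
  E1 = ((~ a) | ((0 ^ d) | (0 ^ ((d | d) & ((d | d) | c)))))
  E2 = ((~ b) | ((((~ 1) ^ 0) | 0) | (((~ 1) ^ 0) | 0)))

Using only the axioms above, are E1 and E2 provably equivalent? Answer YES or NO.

NO

Every axiom is a valid identity, so a rewrite proof would force E1 and E2 to agree under every assignment.
At a=0, b=1, c=0, d=0: E1 = 1 but E2 = 0; they differ, so no derivation exists.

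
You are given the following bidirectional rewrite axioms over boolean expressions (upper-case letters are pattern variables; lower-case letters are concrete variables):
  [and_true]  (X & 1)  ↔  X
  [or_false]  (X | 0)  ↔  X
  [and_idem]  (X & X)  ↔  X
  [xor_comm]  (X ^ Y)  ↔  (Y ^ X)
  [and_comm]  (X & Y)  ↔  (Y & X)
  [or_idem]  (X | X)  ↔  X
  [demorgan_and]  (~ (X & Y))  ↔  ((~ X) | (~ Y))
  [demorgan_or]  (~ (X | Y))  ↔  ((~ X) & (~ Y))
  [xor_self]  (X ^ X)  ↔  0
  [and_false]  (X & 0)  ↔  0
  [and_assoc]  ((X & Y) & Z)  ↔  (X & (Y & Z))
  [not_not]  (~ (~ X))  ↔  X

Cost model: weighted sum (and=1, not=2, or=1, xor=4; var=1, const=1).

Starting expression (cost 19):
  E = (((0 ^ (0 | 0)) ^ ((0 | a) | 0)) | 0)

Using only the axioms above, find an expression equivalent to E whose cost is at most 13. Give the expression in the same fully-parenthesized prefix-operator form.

((0 ^ 0) ^ (0 | a))   [cost 13]

1. [or_false →] ((0 | a) | 0)  →  (0 | a);  E = (((0 ^ (0 | 0)) ^ (0 | a)) | 0)
2. [or_false →] (0 | 0)  →  0;  E = (((0 ^ 0) ^ (0 | a)) | 0)
3. [or_false →] (((0 ^ 0) ^ (0 | a)) | 0)  →  ((0 ^ 0) ^ (0 | a));  cost 13 ≤ 13, done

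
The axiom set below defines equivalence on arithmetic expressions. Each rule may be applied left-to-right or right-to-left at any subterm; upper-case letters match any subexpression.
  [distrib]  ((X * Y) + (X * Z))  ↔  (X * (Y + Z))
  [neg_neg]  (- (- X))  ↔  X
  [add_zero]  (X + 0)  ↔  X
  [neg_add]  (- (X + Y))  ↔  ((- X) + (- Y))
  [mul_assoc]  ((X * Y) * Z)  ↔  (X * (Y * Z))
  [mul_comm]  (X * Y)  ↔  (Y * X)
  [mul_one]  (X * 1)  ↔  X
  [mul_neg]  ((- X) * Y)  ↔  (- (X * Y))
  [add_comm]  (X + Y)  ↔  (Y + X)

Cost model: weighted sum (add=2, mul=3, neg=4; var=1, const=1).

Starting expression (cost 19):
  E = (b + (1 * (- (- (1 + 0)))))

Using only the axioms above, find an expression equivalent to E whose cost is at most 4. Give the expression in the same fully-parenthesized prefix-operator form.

(b + 1)   [cost 4]

step 1: neg_neg (→) rewrites (- (- (1 + 0))) into (1 + 0), now (b + (1 * (1 + 0)))
step 2: add_zero (→) rewrites (1 + 0) into 1, now (b + (1 * 1))
step 3: mul_one (→) rewrites (1 * 1) into 1, reaching cost 4 (bound 4)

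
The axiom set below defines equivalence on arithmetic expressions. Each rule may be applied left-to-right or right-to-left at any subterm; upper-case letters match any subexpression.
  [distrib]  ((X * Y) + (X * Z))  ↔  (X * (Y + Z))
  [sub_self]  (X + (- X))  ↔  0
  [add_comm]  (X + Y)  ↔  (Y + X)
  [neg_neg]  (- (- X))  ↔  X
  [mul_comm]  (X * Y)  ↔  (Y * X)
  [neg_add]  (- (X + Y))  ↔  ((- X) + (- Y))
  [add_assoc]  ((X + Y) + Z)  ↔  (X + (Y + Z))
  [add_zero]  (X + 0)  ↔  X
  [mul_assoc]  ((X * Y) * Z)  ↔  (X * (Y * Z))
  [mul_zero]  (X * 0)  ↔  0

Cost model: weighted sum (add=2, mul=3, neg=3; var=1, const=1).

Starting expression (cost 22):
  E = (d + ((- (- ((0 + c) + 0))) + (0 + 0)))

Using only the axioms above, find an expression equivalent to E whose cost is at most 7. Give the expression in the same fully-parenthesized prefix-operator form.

(1) (- (- ((0 + c) + 0)))  =[neg_neg →]=  ((0 + c) + 0)    ⊢ (d + (((0 + c) + 0) + (0 + 0)))
(2) (0 + 0)  =[add_zero →]=  0    ⊢ (d + (((0 + c) + 0) + 0))
(3) (0 + c)  =[add_comm →]=  (c + 0)    ⊢ (d + (((c + 0) + 0) + 0))
(4) (c + 0)  =[add_zero →]=  c    ⊢ (d + ((c + 0) + 0))
(5) (c + 0)  =[add_zero →]=  c    ⊢ cost 7, within 7

(d + (c + 0))   [cost 7]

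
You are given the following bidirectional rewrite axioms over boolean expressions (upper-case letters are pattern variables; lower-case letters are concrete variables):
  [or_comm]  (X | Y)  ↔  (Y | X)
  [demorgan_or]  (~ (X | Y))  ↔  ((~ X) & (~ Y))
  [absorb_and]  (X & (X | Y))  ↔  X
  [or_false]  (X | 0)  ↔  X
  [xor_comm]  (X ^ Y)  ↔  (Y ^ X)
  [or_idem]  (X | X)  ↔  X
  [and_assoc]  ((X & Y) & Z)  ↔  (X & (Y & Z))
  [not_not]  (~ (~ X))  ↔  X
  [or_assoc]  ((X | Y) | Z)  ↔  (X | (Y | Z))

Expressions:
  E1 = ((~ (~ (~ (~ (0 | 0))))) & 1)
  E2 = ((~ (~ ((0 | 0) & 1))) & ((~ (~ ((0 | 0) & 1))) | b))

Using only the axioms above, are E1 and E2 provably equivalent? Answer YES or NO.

(1) (~ (~ (~ (0 | 0))))  =[not_not →]=  (~ (0 | 0))    ⊢ ((~ (~ (0 | 0))) & 1)
(2) (0 | 0)  =[or_idem →]=  0    ⊢ ((~ (~ 0)) & 1)
(3) (~ (~ 0))  =[not_not →]=  0    ⊢ (0 & 1)
(4) 0  =[or_idem ←]=  (0 | 0)    ⊢ ((0 | 0) & 1)
(5) ((0 | 0) & 1)  =[not_not ←]=  (~ (~ ((0 | 0) & 1)))
(6) (~ (~ ((0 | 0) & 1)))  =[absorb_and ←]=  ((~ (~ ((0 | 0) & 1))) & ((~ (~ ((0 | 0) & 1))) | b))    ⊢ E2

YES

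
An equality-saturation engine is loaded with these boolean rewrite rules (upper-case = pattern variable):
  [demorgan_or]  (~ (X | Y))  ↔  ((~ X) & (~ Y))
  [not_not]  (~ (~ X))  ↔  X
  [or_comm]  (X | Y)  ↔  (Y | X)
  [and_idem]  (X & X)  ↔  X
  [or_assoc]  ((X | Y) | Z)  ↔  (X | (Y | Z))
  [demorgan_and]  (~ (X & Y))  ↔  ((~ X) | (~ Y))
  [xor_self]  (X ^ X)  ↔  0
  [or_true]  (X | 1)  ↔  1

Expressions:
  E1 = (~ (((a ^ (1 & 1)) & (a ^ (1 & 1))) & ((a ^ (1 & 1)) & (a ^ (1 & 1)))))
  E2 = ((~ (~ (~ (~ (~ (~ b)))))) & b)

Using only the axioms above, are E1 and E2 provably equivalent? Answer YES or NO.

All listed rules preserve value, hence provable equivalence implies equal values everywhere; look for a separating assignment.
a=0, b=1 gives E1 ↦ 0, E2 ↦ 1; values differ ⇒ not provably equivalent.

NO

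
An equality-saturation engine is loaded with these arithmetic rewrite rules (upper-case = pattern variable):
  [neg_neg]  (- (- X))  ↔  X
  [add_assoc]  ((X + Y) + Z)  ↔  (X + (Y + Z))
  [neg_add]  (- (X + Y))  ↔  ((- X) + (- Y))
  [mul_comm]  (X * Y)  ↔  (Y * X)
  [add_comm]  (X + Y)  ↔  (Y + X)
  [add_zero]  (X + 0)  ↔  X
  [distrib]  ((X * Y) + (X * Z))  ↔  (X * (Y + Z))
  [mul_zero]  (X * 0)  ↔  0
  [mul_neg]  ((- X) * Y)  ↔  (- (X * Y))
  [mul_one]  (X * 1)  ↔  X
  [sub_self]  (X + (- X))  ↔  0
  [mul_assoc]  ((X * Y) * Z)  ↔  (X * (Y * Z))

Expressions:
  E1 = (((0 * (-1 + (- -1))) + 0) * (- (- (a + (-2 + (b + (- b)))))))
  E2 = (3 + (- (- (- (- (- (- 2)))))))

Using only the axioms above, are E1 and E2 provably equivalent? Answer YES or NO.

NO

All listed rules preserve value, hence provable equivalence implies equal values everywhere; look for a separating assignment.
a=0, b=0 gives E1 ↦ 0, E2 ↦ 5; values differ ⇒ not provably equivalent.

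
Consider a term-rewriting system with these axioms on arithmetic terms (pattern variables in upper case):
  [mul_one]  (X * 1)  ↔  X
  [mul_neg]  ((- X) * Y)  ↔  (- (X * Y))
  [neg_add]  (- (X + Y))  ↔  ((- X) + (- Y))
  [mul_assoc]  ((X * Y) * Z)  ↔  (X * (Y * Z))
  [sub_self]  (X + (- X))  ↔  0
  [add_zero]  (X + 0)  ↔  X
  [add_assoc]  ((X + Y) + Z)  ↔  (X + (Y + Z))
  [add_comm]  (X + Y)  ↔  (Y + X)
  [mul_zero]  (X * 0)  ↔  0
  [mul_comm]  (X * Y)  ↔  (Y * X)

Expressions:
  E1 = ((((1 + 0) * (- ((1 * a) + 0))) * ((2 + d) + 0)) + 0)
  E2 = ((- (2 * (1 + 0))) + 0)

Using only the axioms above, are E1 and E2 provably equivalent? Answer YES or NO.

The axioms are sound identities: if E1 ↔* E2 then E1 and E2 evaluate identically under any assignment.
Under a=0, d=0: E1 evaluates to 0, E2 to -2. Distinct ⇒ no rewrite sequence connects them.

NO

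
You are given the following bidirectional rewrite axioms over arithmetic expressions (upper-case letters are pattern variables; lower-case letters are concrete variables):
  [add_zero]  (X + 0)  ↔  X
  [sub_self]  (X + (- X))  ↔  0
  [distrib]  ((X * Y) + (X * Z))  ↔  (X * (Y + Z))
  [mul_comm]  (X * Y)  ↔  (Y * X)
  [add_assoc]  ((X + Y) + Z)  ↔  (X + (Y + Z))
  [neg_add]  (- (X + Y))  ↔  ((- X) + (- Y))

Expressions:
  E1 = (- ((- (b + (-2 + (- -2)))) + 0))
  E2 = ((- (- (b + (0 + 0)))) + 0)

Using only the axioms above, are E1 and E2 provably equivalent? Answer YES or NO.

YES

step 1: sub_self (→) rewrites (-2 + (- -2)) into 0, now (- ((- (b + 0)) + 0))
step 2: add_zero (→) rewrites (b + 0) into b, now (- ((- b) + 0))
step 3: add_zero (→) rewrites ((- b) + 0) into (- b), now (- (- b))
step 4: add_zero (←) rewrites b into (b + 0), now (- (- (b + 0)))
step 5: add_zero (←) rewrites (- (- (b + 0))) into ((- (- (b + 0))) + 0)
step 6: add_zero (←) rewrites 0 into (0 + 0), which is E2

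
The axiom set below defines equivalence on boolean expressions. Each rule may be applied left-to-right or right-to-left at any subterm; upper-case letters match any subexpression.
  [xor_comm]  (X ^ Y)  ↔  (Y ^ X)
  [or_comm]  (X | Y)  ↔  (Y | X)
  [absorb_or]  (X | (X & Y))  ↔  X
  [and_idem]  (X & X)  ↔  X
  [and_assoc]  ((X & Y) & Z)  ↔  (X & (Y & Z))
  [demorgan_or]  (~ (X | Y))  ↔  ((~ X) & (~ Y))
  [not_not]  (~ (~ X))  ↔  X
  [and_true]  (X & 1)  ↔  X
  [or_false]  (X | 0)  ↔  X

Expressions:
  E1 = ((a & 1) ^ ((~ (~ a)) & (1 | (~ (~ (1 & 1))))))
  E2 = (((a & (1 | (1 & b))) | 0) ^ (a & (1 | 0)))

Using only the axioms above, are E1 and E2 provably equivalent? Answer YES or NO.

(1) (~ (~ a))  =[not_not →]=  a    ⊢ ((a & 1) ^ (a & (1 | (~ (~ (1 & 1))))))
(2) (~ (~ (1 & 1)))  =[not_not →]=  (1 & 1)    ⊢ ((a & 1) ^ (a & (1 | (1 & 1))))
(3) (1 | (1 & 1))  =[absorb_or →]=  1    ⊢ ((a & 1) ^ (a & 1))
(4) (a & 1)  =[or_false ←]=  ((a & 1) | 0)    ⊢ (((a & 1) | 0) ^ (a & 1))
(5) 1  =[absorb_or ←]=  (1 | (1 & b))    ⊢ (((a & (1 | (1 & b))) | 0) ^ (a & 1))
(6) 1  =[or_false ←]=  (1 | 0)    ⊢ E2

YES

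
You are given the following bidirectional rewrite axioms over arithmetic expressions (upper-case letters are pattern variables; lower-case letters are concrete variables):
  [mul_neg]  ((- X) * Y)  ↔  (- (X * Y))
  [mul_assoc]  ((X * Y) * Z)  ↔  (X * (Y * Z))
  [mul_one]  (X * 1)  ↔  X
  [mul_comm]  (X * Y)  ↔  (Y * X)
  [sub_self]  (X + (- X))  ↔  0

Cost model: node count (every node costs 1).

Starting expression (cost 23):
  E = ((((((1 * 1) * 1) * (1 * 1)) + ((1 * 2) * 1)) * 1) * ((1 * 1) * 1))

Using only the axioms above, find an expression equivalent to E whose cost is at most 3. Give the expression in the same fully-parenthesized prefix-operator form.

(1 + 2)   [cost 3]

1. [mul_one →] ((1 * 1) * 1)  →  (1 * 1);  E = (((((1 * 1) * (1 * 1)) + ((1 * 2) * 1)) * 1) * ((1 * 1) * 1))
2. [mul_one →] (1 * 1)  →  1;  E = (((((1 * 1) * 1) + ((1 * 2) * 1)) * 1) * ((1 * 1) * 1))
3. [mul_one →] ((1 * 1) * 1)  →  (1 * 1);  E = (((((1 * 1) * 1) + ((1 * 2) * 1)) * 1) * (1 * 1))
4. [mul_one →] ((((1 * 1) * 1) + ((1 * 2) * 1)) * 1)  →  (((1 * 1) * 1) + ((1 * 2) * 1));  E = ((((1 * 1) * 1) + ((1 * 2) * 1)) * (1 * 1))
5. [mul_one →] (1 * 1)  →  1;  E = ((((1 * 1) * 1) + ((1 * 2) * 1)) * 1)
6. [mul_comm →] (1 * 2)  →  (2 * 1);  E = ((((1 * 1) * 1) + ((2 * 1) * 1)) * 1)
7. [mul_one →] (2 * 1)  →  2;  E = ((((1 * 1) * 1) + (2 * 1)) * 1)
8. [mul_one →] ((((1 * 1) * 1) + (2 * 1)) * 1)  →  (((1 * 1) * 1) + (2 * 1))
9. [mul_one →] ((1 * 1) * 1)  →  (1 * 1);  E = ((1 * 1) + (2 * 1))
10. [mul_one →] (2 * 1)  →  2;  E = ((1 * 1) + 2)
11. [mul_one →] (1 * 1)  →  1;  cost 3 ≤ 3, done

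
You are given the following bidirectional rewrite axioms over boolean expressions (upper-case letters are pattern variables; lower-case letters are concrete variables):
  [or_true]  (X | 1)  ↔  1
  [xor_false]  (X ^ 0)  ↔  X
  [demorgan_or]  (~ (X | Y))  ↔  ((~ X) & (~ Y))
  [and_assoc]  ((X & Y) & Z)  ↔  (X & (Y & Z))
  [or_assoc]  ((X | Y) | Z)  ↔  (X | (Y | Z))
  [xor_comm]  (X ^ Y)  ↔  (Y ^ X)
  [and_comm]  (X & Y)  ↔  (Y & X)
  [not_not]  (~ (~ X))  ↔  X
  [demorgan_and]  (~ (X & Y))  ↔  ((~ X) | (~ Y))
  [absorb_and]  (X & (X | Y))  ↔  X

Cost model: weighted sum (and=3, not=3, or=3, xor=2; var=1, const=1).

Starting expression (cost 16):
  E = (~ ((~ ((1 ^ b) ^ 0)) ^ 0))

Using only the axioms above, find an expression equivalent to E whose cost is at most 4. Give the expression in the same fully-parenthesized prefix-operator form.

step 1: xor_false (→) rewrites ((~ ((1 ^ b) ^ 0)) ^ 0) into (~ ((1 ^ b) ^ 0)), now (~ (~ ((1 ^ b) ^ 0)))
step 2: not_not (→) rewrites (~ (~ ((1 ^ b) ^ 0))) into ((1 ^ b) ^ 0)
step 3: xor_false (→) rewrites ((1 ^ b) ^ 0) into (1 ^ b), reaching cost 4 (bound 4)

(1 ^ b)   [cost 4]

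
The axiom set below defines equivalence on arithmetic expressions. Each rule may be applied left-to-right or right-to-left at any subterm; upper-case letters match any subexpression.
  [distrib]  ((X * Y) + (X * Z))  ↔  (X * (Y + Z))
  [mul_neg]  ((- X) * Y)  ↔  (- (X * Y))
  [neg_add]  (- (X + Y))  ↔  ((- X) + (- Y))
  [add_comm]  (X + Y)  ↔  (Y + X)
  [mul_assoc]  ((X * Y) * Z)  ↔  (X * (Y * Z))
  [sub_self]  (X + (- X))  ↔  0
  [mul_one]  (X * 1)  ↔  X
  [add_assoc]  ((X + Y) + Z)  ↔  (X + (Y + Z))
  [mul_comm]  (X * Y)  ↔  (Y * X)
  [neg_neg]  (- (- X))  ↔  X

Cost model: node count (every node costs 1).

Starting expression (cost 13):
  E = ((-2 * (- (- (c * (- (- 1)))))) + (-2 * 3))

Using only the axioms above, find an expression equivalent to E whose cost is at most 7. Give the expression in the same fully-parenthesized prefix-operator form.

((-2 * c) + (-2 * 3))   [cost 7]

1. [neg_neg →] (- (- (c * (- (- 1)))))  →  (c * (- (- 1)));  E = ((-2 * (c * (- (- 1)))) + (-2 * 3))
2. [neg_neg →] (- (- 1))  →  1;  E = ((-2 * (c * 1)) + (-2 * 3))
3. [mul_one →] (c * 1)  →  c;  cost 7 ≤ 7, done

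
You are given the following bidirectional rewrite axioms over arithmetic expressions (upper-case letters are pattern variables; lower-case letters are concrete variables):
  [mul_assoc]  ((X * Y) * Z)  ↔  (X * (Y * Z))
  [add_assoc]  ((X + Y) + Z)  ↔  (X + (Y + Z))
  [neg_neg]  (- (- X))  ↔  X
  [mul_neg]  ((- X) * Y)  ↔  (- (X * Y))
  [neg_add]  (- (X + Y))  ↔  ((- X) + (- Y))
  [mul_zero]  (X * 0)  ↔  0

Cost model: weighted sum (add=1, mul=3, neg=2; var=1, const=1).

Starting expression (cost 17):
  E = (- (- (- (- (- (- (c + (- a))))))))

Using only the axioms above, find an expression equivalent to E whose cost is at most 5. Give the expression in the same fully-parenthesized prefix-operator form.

step 1: neg_neg (→) rewrites (- (- (c + (- a)))) into (c + (- a)), now (- (- (- (- (c + (- a))))))
step 2: neg_neg (→) rewrites (- (- (c + (- a)))) into (c + (- a)), now (- (- (c + (- a))))
step 3: neg_neg (→) rewrites (- (- (c + (- a)))) into (c + (- a)), reaching cost 5 (bound 5)

(c + (- a))   [cost 5]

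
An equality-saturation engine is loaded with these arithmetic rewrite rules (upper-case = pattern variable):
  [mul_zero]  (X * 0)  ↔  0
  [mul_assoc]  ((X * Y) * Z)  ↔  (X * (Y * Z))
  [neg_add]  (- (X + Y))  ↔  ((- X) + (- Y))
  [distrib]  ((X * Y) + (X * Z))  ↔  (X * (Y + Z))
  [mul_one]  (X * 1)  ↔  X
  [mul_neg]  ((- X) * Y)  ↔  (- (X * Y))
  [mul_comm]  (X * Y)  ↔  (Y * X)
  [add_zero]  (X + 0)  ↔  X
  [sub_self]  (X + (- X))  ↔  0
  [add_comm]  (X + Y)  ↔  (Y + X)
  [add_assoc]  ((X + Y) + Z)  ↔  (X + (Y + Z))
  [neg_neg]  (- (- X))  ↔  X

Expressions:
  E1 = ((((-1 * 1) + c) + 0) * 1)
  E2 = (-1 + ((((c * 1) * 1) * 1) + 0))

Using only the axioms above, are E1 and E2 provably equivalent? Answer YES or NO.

step 1: mul_one (→) rewrites ((((-1 * 1) + c) + 0) * 1) into (((-1 * 1) + c) + 0)
step 2: add_zero (→) rewrites (((-1 * 1) + c) + 0) into ((-1 * 1) + c)
step 3: mul_one (→) rewrites (-1 * 1) into -1, now (-1 + c)
step 4: mul_one (←) rewrites c into (c * 1), now (-1 + (c * 1))
step 5: add_zero (←) rewrites (c * 1) into ((c * 1) + 0), now (-1 + ((c * 1) + 0))
step 6: mul_one (←) rewrites (c * 1) into ((c * 1) * 1), now (-1 + (((c * 1) * 1) + 0))
step 7: mul_one (←) rewrites ((c * 1) * 1) into (((c * 1) * 1) * 1), which is E2

YES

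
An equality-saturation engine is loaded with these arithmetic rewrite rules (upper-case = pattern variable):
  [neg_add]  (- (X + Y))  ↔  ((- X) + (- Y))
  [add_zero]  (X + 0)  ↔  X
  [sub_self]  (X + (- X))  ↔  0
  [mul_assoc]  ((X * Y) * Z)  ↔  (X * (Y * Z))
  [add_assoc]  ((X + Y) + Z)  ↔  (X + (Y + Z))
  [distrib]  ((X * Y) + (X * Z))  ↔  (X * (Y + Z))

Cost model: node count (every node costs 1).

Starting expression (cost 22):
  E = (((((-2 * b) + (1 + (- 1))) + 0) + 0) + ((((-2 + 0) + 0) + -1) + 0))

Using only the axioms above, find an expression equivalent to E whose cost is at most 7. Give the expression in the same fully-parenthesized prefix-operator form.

(1) (((-2 * b) + (1 + (- 1))) + 0)  =[add_zero →]=  ((-2 * b) + (1 + (- 1)))    ⊢ ((((-2 * b) + (1 + (- 1))) + 0) + ((((-2 + 0) + 0) + -1) + 0))
(2) (((-2 * b) + (1 + (- 1))) + 0)  =[add_zero →]=  ((-2 * b) + (1 + (- 1)))    ⊢ (((-2 * b) + (1 + (- 1))) + ((((-2 + 0) + 0) + -1) + 0))
(3) (1 + (- 1))  =[sub_self →]=  0    ⊢ (((-2 * b) + 0) + ((((-2 + 0) + 0) + -1) + 0))
(4) ((-2 * b) + 0)  =[add_zero →]=  (-2 * b)    ⊢ ((-2 * b) + ((((-2 + 0) + 0) + -1) + 0))
(5) ((-2 + 0) + 0)  =[add_zero →]=  (-2 + 0)    ⊢ ((-2 * b) + (((-2 + 0) + -1) + 0))
(6) (-2 + 0)  =[add_zero →]=  -2    ⊢ ((-2 * b) + ((-2 + -1) + 0))
(7) ((-2 + -1) + 0)  =[add_zero →]=  (-2 + -1)    ⊢ cost 7, within 7

((-2 * b) + (-2 + -1))   [cost 7]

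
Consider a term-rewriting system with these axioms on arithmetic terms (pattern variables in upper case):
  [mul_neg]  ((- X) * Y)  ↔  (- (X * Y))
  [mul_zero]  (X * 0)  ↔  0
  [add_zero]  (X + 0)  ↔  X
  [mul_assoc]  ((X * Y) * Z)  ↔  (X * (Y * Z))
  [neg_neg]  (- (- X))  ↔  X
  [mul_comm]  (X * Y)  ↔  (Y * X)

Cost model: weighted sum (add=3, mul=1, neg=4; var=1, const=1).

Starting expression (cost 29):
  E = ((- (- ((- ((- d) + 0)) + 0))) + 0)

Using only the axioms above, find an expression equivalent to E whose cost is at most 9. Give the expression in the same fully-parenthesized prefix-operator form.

(- (- d))   [cost 9]

1. [neg_neg →] (- (- ((- ((- d) + 0)) + 0)))  →  ((- ((- d) + 0)) + 0);  E = (((- ((- d) + 0)) + 0) + 0)
2. [add_zero →] ((- d) + 0)  →  (- d);  E = (((- (- d)) + 0) + 0)
3. [add_zero →] ((- (- d)) + 0)  →  (- (- d));  E = ((- (- d)) + 0)
4. [add_zero →] ((- (- d)) + 0)  →  (- (- d));  cost 9 ≤ 9, done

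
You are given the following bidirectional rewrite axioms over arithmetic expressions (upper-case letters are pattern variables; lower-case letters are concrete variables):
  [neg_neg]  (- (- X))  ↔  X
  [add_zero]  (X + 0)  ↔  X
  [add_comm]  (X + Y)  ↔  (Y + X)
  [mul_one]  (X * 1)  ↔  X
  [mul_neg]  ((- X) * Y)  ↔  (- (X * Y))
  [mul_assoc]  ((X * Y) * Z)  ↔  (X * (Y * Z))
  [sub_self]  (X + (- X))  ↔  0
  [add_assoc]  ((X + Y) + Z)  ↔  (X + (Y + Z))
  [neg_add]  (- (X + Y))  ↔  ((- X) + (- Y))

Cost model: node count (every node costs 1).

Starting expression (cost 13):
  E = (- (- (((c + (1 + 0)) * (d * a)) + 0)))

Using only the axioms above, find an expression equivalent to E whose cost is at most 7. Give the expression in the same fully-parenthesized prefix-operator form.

(1) (1 + 0)  =[add_zero →]=  1    ⊢ (- (- (((c + 1) * (d * a)) + 0)))
(2) (((c + 1) * (d * a)) + 0)  =[add_zero →]=  ((c + 1) * (d * a))    ⊢ (- (- ((c + 1) * (d * a))))
(3) (- (- ((c + 1) * (d * a))))  =[neg_neg →]=  ((c + 1) * (d * a))    ⊢ cost 7, within 7

((c + 1) * (d * a))   [cost 7]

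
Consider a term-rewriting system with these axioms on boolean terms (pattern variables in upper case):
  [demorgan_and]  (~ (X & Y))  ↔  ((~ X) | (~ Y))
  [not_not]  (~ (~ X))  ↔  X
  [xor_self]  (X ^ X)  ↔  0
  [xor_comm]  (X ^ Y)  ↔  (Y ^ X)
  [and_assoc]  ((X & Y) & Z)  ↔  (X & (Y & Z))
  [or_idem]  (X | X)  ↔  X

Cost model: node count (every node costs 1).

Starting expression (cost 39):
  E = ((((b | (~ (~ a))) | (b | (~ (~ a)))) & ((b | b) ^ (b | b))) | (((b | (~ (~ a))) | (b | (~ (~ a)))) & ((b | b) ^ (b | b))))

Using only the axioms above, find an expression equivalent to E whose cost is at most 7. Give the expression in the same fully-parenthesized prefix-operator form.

1. [or_idem →] ((((b | (~ (~ a))) | (b | (~ (~ a)))) & ((b | b) ^ (b | b))) | (((b | (~ (~ a))) | (b | (~ (~ a)))) & ((b | b) ^ (b | b))))  →  (((b | (~ (~ a))) | (b | (~ (~ a)))) & ((b | b) ^ (b | b)))
2. [or_idem →] ((b | (~ (~ a))) | (b | (~ (~ a))))  →  (b | (~ (~ a)));  E = ((b | (~ (~ a))) & ((b | b) ^ (b | b)))
3. [or_idem →] (b | b)  →  b;  E = ((b | (~ (~ a))) & ((b | b) ^ b))
4. [or_idem →] (b | b)  →  b;  E = ((b | (~ (~ a))) & (b ^ b))
5. [not_not →] (~ (~ a))  →  a;  cost 7 ≤ 7, done

((b | a) & (b ^ b))   [cost 7]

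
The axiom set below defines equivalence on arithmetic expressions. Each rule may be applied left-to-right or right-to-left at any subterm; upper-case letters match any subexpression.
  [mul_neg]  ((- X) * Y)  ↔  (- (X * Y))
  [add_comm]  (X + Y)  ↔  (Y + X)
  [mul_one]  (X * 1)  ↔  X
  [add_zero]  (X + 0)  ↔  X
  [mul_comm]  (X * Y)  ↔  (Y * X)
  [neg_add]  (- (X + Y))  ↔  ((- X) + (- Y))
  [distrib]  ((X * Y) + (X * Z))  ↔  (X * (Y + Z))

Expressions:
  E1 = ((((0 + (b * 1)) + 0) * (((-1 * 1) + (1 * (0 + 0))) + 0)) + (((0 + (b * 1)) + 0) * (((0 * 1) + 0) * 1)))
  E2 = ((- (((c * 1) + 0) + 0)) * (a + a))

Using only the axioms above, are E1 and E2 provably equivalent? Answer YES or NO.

NO

The axioms are sound identities: if E1 ↔* E2 then E1 and E2 evaluate identically under any assignment.
Under a=0, b=1, c=0: E1 evaluates to -1, E2 to 0. Distinct ⇒ no rewrite sequence connects them.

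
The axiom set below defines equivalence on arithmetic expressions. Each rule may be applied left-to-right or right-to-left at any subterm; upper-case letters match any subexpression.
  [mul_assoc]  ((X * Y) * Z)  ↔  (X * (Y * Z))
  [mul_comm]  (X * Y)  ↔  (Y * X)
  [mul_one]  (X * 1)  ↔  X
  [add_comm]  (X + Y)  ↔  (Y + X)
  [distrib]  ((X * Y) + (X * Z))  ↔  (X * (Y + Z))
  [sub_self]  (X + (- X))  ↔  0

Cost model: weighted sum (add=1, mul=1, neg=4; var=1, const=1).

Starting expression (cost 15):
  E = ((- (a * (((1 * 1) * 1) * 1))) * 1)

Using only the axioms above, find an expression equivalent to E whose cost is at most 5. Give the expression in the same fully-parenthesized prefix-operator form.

(- a)   [cost 5]

1. [mul_one →] ((1 * 1) * 1)  →  (1 * 1);  E = ((- (a * ((1 * 1) * 1))) * 1)
2. [mul_one →] ((1 * 1) * 1)  →  (1 * 1);  E = ((- (a * (1 * 1))) * 1)
3. [mul_one →] (1 * 1)  →  1;  E = ((- (a * 1)) * 1)
4. [mul_one →] (a * 1)  →  a;  E = ((- a) * 1)
5. [mul_one →] ((- a) * 1)  →  (- a);  cost 5 ≤ 5, done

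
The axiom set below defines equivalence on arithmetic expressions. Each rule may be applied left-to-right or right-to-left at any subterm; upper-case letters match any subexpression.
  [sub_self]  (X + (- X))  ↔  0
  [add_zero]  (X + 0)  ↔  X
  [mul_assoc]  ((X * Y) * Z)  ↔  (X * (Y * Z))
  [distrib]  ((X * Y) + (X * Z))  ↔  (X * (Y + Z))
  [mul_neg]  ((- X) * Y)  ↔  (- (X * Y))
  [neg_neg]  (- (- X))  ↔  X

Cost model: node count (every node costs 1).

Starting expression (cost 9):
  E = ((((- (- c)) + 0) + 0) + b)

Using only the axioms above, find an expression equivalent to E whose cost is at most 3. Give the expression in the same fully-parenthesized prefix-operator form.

step 1: neg_neg (→) rewrites (- (- c)) into c, now (((c + 0) + 0) + b)
step 2: add_zero (→) rewrites ((c + 0) + 0) into (c + 0), now ((c + 0) + b)
step 3: add_zero (→) rewrites (c + 0) into c, reaching cost 3 (bound 3)

(c + b)   [cost 3]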